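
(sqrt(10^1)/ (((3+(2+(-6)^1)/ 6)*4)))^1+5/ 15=1/ 3+3*sqrt(10)/ 28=0.67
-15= -15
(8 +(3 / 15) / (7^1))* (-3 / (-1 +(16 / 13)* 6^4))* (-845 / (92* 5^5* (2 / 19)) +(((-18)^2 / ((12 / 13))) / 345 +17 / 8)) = -0.05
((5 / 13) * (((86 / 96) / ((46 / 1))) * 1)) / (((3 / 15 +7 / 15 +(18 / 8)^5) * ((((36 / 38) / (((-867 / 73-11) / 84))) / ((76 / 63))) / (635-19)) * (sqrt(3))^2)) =-0.01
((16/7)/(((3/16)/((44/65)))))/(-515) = -0.02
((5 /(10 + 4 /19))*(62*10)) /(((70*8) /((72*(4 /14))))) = 53010 /4753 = 11.15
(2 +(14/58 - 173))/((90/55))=-104.35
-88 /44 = -2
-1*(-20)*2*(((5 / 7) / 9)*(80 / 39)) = 16000 / 2457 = 6.51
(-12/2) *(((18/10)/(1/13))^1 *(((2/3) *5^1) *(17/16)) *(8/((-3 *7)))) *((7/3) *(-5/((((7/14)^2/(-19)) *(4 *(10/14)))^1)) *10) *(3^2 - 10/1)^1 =-587860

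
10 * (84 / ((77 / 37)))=4440 / 11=403.64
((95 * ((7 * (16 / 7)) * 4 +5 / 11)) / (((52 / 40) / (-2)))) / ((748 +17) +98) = -1347100 / 123409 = -10.92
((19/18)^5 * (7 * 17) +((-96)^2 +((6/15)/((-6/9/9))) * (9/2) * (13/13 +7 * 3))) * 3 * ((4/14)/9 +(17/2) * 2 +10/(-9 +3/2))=11796475107587/28343520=416196.55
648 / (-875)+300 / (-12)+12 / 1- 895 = -795148 / 875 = -908.74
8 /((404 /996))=1992 /101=19.72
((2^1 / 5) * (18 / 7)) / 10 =18 / 175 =0.10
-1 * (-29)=29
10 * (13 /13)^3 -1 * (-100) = 110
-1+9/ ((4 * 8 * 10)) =-311/ 320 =-0.97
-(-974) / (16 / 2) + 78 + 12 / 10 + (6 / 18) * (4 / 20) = 12061 / 60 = 201.02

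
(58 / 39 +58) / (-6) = -1160 / 117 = -9.91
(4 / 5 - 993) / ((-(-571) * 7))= -4961 / 19985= -0.25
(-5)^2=25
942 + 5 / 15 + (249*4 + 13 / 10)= 58189 / 30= 1939.63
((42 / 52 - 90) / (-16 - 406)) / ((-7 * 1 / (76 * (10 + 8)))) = -793098 / 19201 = -41.31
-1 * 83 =-83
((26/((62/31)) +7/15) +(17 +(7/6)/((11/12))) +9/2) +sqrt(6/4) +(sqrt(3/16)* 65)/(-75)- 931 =-295271/330- 13* sqrt(3)/60 +sqrt(6)/2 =-893.91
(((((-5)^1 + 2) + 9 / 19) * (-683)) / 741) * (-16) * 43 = -7518464 / 4693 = -1602.06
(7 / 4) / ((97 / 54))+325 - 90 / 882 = 3097741 / 9506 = 325.87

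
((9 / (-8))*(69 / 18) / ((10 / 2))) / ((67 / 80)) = -69 / 67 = -1.03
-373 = -373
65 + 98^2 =9669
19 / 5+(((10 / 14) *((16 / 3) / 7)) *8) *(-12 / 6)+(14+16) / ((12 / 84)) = 150743 / 735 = 205.09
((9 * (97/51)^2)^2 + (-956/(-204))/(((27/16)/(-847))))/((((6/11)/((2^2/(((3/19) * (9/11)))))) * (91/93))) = -1246064559474614/16622098857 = -74964.33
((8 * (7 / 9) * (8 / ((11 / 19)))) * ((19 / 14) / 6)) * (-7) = -40432 / 297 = -136.13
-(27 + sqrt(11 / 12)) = -27 - sqrt(33) / 6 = -27.96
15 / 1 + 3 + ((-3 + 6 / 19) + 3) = 348 / 19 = 18.32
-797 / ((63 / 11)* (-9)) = 8767 / 567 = 15.46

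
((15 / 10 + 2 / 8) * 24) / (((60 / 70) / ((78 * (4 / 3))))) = 5096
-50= -50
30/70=0.43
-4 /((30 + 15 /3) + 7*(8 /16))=-8 /77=-0.10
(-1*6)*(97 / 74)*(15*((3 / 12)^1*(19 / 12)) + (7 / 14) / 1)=-29973 / 592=-50.63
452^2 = 204304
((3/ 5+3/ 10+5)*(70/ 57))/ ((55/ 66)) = 826/ 95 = 8.69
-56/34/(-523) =28/8891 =0.00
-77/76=-1.01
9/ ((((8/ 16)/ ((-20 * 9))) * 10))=-324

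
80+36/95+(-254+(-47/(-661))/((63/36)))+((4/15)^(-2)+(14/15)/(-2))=-159.98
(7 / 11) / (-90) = -7 / 990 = -0.01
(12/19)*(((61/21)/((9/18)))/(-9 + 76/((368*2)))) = -89792/217721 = -0.41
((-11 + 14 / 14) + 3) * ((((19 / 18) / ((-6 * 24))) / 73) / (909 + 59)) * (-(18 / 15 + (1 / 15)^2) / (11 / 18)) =-36043 / 25184649600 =-0.00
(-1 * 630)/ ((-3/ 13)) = 2730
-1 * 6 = -6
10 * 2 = 20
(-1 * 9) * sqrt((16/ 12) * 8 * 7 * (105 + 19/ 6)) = -12 * sqrt(4543) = -808.82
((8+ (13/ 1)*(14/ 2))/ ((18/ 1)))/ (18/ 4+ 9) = 11/ 27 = 0.41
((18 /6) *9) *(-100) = -2700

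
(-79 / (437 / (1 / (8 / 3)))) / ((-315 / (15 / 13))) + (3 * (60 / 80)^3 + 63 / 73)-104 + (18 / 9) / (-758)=-7173435087379 / 70414949696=-101.87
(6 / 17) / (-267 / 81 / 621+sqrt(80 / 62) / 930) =-1333680210990 / 18995778121 - 17430201918*sqrt(310) / 18995778121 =-86.37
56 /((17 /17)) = 56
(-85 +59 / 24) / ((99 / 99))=-1981 / 24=-82.54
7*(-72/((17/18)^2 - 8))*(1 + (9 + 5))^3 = 78732000/329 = 239306.99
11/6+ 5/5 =17/6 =2.83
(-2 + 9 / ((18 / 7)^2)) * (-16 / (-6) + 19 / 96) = -6325 / 3456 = -1.83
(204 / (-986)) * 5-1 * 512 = -14878 / 29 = -513.03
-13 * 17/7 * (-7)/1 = 221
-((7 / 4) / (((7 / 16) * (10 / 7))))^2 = -196 / 25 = -7.84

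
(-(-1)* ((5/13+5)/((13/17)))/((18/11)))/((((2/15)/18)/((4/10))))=39270/169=232.37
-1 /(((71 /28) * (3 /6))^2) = -3136 /5041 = -0.62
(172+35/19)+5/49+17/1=177769/931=190.94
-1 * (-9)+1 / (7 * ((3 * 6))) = 1135 / 126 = 9.01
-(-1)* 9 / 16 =9 / 16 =0.56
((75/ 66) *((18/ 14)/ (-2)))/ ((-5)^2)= -9/ 308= -0.03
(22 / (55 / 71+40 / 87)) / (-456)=-22649 / 579500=-0.04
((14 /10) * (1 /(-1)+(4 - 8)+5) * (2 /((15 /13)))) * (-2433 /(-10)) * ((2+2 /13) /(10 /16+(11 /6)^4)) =0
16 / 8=2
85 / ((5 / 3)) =51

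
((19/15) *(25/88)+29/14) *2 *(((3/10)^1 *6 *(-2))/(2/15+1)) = -40437/2618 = -15.45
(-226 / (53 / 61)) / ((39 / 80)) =-1102880 / 2067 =-533.57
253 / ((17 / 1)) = 253 / 17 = 14.88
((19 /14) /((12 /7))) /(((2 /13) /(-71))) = -17537 /48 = -365.35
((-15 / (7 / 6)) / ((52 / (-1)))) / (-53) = -45 / 9646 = -0.00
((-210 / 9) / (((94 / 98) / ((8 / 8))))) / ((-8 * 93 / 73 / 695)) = 87010525 / 52452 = 1658.86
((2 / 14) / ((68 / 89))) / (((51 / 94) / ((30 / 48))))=20915 / 97104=0.22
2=2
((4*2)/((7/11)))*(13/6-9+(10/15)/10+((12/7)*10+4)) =132836/735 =180.73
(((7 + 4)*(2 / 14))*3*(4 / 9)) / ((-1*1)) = -44 / 21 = -2.10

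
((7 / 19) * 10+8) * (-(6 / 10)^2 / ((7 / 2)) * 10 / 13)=-7992 / 8645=-0.92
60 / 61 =0.98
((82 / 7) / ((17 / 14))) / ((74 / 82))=6724 / 629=10.69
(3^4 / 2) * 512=20736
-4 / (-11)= 4 / 11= 0.36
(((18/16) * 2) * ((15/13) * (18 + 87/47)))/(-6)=-41985/4888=-8.59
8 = 8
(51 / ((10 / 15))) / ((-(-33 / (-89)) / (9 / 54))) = -34.39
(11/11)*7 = 7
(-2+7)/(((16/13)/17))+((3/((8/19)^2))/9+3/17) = 232133/3264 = 71.12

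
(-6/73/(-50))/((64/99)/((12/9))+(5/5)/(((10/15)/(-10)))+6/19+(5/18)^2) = -203148/1745245675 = -0.00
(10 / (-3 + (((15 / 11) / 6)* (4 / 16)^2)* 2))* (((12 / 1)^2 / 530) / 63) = -2816 / 194033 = -0.01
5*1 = 5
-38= -38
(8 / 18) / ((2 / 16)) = 32 / 9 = 3.56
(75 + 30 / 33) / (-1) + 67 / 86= -71073 / 946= -75.13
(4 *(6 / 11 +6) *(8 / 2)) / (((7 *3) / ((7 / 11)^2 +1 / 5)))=140544 / 46585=3.02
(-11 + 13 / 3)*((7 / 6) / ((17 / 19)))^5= -208078979465 / 8280606024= -25.13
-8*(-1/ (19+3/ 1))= 4/ 11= 0.36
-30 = -30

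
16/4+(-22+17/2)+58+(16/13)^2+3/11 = 186969/3718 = 50.29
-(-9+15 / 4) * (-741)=-15561 / 4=-3890.25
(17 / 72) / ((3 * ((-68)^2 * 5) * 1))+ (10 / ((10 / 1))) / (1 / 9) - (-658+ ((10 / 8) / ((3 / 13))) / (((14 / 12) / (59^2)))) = -31862237753 / 2056320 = -15494.79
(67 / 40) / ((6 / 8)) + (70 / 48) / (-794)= 212617 / 95280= 2.23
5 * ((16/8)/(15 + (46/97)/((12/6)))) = 485/739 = 0.66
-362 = -362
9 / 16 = 0.56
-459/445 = -1.03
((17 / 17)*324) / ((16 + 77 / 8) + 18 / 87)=75168 / 5993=12.54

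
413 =413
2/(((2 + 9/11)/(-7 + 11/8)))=-495/124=-3.99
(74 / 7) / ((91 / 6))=444 / 637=0.70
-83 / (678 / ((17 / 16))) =-1411 / 10848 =-0.13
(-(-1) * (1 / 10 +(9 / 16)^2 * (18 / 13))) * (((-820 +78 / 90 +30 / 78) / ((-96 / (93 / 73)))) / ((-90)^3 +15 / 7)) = -19388405113 / 2417492196288000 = -0.00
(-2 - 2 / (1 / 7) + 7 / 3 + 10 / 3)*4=-124 / 3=-41.33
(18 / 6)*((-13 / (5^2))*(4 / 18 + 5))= -611 / 75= -8.15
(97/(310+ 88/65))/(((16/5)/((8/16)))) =31525/647616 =0.05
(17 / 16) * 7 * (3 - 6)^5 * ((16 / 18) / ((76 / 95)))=-16065 / 8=-2008.12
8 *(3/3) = 8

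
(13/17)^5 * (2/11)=742586/15618427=0.05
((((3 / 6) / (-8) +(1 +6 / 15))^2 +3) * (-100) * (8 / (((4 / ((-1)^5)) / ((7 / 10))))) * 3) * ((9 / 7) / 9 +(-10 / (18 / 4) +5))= 704927 / 120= 5874.39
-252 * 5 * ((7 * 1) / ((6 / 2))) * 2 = -5880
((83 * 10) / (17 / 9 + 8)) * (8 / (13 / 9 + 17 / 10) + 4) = 13834440 / 25187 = 549.27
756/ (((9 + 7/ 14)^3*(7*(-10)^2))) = 216/ 171475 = 0.00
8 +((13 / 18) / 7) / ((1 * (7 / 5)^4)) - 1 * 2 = 1823281 / 302526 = 6.03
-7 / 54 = -0.13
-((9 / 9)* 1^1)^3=-1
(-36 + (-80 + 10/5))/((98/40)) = -2280/49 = -46.53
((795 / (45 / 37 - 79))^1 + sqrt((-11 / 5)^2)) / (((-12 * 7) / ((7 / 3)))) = 0.22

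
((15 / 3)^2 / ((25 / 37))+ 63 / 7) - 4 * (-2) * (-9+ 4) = 6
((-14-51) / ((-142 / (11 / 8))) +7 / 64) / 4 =3357 / 18176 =0.18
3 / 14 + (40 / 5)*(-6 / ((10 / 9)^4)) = -273687 / 8750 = -31.28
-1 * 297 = -297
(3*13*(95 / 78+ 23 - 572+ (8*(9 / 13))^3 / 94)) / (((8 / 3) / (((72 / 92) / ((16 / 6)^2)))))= -82197378531 / 93536768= -878.77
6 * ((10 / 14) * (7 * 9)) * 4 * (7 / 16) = 945 / 2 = 472.50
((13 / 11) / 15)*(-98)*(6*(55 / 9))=-283.11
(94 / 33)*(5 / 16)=235 / 264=0.89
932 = 932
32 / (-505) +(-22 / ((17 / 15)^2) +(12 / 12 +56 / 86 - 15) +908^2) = 5173843475296 / 6275635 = 824433.46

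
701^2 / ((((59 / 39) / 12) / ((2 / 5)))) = 459951336 / 295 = 1559157.07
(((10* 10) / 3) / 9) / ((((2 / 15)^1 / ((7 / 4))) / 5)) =4375 / 18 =243.06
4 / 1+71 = 75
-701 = -701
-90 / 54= -5 / 3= -1.67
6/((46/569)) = 1707/23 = 74.22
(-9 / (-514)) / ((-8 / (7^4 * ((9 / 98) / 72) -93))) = 12951 / 65792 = 0.20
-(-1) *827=827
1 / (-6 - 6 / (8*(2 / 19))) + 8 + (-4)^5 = -106688 / 105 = -1016.08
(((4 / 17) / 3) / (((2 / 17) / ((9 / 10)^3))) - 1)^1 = -257 / 500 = -0.51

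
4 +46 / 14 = 51 / 7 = 7.29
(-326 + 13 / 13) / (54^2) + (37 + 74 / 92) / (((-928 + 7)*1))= -3139979 / 20589876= -0.15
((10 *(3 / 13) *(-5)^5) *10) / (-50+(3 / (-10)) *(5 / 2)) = 3750000 / 2639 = 1420.99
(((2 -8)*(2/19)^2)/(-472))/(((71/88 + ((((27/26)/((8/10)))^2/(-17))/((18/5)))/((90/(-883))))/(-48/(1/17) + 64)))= -18251870208/185575652419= -0.10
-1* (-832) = 832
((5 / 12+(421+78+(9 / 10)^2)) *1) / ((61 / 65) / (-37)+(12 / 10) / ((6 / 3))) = 18045677 / 20730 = 870.51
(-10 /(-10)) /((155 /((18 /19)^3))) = 5832 /1063145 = 0.01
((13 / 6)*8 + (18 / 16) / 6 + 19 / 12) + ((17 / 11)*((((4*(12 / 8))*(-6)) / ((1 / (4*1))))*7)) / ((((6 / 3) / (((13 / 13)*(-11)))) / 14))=5758613 / 48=119971.10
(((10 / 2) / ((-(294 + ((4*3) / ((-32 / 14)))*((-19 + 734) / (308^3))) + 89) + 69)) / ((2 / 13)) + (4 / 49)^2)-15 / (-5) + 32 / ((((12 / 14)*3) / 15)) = 281664480229733 / 1486871128407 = 189.43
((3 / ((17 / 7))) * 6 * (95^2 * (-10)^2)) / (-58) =-56857500 / 493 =-115329.61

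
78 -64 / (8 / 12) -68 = -86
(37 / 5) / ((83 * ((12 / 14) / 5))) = 259 / 498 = 0.52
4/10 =2/5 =0.40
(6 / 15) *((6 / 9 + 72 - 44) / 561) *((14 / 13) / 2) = 1204 / 109395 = 0.01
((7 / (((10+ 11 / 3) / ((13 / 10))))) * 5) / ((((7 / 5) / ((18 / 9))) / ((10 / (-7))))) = -1950 / 287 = -6.79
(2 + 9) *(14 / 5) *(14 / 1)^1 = 431.20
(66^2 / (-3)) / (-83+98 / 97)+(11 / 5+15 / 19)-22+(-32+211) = 4068419 / 22895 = 177.70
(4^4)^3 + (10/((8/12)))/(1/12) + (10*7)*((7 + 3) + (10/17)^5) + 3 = 23822508311843/1419857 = 16778103.93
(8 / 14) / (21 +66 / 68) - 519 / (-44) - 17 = -1191457 / 230076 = -5.18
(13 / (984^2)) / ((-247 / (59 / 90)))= -59 / 1655717760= -0.00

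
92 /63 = 1.46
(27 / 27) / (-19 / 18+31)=0.03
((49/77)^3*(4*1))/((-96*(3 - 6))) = 343/95832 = 0.00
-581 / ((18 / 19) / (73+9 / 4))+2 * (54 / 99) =-36549265 / 792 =-46148.06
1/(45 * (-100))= -1/4500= -0.00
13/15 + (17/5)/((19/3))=80/57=1.40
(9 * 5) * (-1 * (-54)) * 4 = 9720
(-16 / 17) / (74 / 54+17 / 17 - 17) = 432 / 6715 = 0.06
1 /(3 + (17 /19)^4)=130321 /474484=0.27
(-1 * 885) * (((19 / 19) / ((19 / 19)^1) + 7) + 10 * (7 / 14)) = -11505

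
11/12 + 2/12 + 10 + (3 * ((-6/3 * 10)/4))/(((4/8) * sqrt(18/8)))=-107/12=-8.92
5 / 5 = 1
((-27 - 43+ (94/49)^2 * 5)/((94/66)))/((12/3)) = -2044185/225694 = -9.06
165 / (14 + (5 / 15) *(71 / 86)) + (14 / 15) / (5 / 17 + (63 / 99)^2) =512148967 / 39721155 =12.89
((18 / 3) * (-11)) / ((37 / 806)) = -53196 / 37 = -1437.73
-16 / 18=-8 / 9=-0.89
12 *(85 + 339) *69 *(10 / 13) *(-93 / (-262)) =163248480 / 1703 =95859.35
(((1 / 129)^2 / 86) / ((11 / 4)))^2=4 / 61955679243249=0.00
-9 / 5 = -1.80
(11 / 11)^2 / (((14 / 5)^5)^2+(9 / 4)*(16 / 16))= 39062500 / 1157106510529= 0.00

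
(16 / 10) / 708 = 2 / 885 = 0.00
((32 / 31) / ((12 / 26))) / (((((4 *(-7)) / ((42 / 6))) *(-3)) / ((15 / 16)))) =65 / 372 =0.17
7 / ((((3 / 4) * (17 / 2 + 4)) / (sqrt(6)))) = 56 * sqrt(6) / 75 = 1.83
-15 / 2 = -7.50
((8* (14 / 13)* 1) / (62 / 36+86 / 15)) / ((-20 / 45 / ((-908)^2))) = -18698843520 / 8723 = -2143625.30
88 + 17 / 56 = 4945 / 56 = 88.30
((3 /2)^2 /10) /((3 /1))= 0.08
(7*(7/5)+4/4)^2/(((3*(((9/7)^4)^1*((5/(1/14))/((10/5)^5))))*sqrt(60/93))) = 10976*sqrt(155)/16875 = 8.10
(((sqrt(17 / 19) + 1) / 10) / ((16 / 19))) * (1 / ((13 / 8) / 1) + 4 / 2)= 17 * sqrt(323) / 1040 + 323 / 1040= 0.60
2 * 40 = 80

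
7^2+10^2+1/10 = 1491/10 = 149.10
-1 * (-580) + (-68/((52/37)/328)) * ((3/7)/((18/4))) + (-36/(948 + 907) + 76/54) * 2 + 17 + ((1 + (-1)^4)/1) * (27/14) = -591079682/651105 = -907.81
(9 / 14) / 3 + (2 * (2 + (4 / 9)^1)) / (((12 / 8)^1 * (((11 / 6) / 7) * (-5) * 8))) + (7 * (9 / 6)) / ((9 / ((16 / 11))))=11089 / 6930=1.60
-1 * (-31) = 31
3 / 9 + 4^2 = 49 / 3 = 16.33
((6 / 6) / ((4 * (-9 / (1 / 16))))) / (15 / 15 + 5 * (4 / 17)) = -17 / 21312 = -0.00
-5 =-5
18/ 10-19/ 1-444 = -2306/ 5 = -461.20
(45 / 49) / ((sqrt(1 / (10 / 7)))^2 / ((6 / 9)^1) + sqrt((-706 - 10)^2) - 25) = 900 / 678209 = 0.00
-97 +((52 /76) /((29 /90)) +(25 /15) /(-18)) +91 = -118099 /29754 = -3.97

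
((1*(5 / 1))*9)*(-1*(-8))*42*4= 60480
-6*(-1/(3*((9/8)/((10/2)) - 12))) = -80/471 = -0.17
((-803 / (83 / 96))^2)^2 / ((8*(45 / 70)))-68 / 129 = 885793242464590584700 / 6122123409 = 144687256902.14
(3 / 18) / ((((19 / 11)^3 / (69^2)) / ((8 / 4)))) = 2112297 / 6859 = 307.96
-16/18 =-8/9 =-0.89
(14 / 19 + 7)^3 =3176523 / 6859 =463.12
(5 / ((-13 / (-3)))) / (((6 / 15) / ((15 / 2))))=1125 / 52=21.63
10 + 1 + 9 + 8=28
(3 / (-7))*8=-24 / 7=-3.43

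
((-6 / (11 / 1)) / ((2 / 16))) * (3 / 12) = -12 / 11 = -1.09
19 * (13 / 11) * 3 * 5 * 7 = 25935 / 11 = 2357.73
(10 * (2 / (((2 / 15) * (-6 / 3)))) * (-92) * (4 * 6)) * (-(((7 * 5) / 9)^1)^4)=-27611500000 / 729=-37875857.34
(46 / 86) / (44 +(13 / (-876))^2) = 767376 / 63125333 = 0.01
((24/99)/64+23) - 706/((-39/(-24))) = -1412123/3432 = -411.46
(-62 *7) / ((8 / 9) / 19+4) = -37107 / 346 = -107.25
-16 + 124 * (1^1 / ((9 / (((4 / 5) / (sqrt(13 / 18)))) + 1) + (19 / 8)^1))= -12080 / 569 + 4960 * sqrt(26) / 1707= -6.41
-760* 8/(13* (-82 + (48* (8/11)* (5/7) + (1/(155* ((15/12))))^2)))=140594300000/17154442617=8.20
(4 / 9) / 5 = 4 / 45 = 0.09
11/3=3.67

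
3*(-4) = -12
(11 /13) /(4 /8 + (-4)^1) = -22 /91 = -0.24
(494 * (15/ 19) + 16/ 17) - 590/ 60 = 38873/ 102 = 381.11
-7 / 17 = -0.41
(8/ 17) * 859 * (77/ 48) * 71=4696153/ 102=46040.72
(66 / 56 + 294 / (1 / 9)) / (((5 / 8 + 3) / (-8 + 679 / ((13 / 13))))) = 99470382 / 203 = 490001.88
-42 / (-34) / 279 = 7 / 1581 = 0.00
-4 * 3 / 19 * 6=-72 / 19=-3.79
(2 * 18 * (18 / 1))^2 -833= 419071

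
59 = 59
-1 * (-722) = 722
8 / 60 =2 / 15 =0.13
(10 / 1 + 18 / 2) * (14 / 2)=133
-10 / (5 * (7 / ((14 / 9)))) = -4 / 9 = -0.44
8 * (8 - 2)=48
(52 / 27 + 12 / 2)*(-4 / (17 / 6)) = -11.19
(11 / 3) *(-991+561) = -4730 / 3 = -1576.67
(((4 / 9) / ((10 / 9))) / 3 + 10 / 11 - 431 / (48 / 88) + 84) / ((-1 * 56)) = 232691 / 18480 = 12.59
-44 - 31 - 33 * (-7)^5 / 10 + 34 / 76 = 5261912 / 95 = 55388.55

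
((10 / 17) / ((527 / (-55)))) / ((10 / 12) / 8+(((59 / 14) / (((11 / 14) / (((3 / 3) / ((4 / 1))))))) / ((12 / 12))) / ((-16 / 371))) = 0.00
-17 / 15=-1.13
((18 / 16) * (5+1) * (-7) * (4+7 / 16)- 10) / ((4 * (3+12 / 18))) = -42177 / 2816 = -14.98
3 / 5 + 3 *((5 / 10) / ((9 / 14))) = 44 / 15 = 2.93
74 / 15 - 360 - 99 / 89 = -475499 / 1335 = -356.18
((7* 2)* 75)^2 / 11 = 1102500 / 11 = 100227.27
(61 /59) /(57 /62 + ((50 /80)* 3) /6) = 30256 /36049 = 0.84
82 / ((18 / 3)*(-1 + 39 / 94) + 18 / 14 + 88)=13489 / 14110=0.96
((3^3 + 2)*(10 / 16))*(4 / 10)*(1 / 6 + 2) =377 / 24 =15.71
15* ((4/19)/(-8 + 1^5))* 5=-300/133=-2.26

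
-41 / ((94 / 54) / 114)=-126198 / 47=-2685.06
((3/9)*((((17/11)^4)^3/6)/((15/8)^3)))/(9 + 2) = 149151292730818816/1048627381371904125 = 0.14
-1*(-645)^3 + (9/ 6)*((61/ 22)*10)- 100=5903393465/ 22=268336066.59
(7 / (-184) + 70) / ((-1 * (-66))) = 4291 / 4048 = 1.06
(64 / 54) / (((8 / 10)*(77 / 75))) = 1000 / 693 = 1.44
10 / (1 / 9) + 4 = 94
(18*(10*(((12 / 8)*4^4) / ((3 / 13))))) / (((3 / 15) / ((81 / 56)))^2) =767637000 / 49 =15666061.22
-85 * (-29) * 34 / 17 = 4930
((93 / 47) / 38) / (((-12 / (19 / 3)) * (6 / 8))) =-31 / 846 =-0.04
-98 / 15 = -6.53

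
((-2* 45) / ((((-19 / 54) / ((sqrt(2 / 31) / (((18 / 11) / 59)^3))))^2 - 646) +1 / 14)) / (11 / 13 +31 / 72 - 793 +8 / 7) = -123379387618759713945504 / 700052575290242662067822845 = -0.00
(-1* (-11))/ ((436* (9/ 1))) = 11/ 3924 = 0.00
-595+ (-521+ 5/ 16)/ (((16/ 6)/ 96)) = -19339.75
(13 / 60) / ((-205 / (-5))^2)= 0.00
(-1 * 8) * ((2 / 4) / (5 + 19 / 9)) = -9 / 16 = -0.56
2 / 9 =0.22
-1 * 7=-7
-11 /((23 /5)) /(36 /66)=-605 /138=-4.38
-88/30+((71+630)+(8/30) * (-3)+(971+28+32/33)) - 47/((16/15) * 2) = 2948361/1760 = 1675.21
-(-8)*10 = 80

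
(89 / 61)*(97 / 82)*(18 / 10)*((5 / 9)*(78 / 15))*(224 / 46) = 12569648 / 287615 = 43.70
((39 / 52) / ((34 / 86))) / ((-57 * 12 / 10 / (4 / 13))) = -215 / 25194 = -0.01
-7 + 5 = -2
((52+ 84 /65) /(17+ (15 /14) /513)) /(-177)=-2764272 /156096005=-0.02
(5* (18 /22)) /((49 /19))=855 /539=1.59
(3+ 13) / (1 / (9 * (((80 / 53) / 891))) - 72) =-1280 / 513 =-2.50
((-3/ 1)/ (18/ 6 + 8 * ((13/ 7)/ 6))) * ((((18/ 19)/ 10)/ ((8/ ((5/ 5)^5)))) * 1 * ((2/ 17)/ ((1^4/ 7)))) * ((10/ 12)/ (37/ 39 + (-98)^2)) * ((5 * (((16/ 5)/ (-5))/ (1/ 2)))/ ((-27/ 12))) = -91728/ 69571284925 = -0.00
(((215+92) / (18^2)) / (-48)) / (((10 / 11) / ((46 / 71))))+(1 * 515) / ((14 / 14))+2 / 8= 515.24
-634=-634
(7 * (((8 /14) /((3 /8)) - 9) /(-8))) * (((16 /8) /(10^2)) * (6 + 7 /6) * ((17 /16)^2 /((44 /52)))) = 25363507 /20275200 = 1.25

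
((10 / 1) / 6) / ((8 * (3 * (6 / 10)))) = 25 / 216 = 0.12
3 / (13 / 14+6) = 42 / 97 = 0.43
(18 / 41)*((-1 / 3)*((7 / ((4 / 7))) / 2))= -147 / 164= -0.90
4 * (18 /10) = 36 /5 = 7.20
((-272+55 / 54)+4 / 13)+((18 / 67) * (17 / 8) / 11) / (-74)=-20725911691 / 76571352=-270.67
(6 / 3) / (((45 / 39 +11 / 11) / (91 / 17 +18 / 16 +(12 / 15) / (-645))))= 36928853 / 6140400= 6.01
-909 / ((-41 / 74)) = 67266 / 41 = 1640.63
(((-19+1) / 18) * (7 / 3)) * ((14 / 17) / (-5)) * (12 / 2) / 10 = 98 / 425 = 0.23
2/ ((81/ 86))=172/ 81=2.12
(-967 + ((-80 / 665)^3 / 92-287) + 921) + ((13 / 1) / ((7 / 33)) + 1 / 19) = -14699789981 / 54110651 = -271.66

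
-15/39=-5/13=-0.38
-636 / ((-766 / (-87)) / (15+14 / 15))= -2204058 / 1915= -1150.94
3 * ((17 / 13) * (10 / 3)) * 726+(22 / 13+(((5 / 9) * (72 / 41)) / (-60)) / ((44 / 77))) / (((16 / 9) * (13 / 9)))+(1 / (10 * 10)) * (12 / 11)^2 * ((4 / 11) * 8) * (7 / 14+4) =70051519285377 / 7377999200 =9494.65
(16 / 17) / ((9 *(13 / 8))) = 128 / 1989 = 0.06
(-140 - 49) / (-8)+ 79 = 821 / 8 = 102.62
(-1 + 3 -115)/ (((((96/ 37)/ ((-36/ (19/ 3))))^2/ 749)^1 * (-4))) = 9385312293/ 92416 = 101555.06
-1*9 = -9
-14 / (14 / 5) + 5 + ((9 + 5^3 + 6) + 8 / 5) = 708 / 5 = 141.60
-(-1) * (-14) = -14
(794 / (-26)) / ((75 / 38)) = -15086 / 975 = -15.47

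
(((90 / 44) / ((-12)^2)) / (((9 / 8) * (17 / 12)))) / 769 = 5 / 431409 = 0.00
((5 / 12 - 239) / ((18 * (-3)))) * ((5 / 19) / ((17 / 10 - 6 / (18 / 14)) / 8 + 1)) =143150 / 77463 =1.85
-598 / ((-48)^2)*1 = -299 / 1152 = -0.26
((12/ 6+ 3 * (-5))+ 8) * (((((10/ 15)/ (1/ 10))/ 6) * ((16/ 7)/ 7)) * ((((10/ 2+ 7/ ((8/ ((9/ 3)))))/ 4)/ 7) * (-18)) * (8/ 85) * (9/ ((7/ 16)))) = 702720/ 40817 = 17.22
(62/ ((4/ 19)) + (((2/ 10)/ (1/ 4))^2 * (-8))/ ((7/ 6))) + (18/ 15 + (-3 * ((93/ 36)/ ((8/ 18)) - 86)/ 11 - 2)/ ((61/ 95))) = 605453537/ 1878800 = 322.26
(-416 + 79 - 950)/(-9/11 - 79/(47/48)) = 221793/14045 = 15.79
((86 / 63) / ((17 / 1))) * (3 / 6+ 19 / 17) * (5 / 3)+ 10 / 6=102860 / 54621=1.88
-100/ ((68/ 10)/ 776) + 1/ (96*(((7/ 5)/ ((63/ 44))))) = -273151745/ 23936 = -11411.75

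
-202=-202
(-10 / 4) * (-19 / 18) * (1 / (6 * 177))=95 / 38232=0.00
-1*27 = -27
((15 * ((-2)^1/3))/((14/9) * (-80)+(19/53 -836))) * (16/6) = 0.03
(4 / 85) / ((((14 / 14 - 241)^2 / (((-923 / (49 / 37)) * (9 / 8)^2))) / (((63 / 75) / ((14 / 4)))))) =-922077 / 5331200000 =-0.00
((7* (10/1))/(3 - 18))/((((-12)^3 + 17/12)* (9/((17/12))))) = 238/559413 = 0.00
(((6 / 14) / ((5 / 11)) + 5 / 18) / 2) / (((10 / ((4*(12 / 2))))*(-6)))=-769 / 3150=-0.24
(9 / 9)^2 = 1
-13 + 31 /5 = -34 /5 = -6.80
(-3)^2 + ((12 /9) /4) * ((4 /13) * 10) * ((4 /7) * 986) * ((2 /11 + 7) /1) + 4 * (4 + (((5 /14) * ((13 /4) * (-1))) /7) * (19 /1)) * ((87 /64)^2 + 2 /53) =38018689678637 /9126813696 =4165.60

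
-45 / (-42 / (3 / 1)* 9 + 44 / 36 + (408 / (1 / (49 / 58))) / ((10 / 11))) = -58725 / 331967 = -0.18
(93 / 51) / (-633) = -31 / 10761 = -0.00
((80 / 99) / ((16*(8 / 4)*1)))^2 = 0.00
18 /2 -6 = 3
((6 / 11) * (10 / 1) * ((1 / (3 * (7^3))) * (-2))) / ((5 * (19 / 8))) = -64 / 71687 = -0.00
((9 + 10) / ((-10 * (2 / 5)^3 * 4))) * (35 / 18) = -16625 / 1152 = -14.43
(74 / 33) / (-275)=-74 / 9075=-0.01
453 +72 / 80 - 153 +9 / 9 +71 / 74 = 302.86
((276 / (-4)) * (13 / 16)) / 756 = -299 / 4032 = -0.07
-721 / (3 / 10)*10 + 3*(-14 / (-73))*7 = -5262418 / 219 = -24029.31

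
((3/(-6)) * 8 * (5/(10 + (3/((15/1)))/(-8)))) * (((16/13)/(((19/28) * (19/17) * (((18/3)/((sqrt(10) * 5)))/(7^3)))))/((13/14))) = -10449152000 * sqrt(10)/10432539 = -3167.31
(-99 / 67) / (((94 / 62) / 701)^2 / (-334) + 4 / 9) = -12775882510494 / 3842801801255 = -3.32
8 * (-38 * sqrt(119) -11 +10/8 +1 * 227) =1738 -304 * sqrt(119) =-1578.25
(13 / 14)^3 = 2197 / 2744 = 0.80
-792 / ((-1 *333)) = 88 / 37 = 2.38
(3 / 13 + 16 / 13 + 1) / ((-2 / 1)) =-16 / 13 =-1.23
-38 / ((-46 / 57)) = 1083 / 23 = 47.09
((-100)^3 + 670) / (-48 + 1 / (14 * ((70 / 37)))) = 20835.76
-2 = -2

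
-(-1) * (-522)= -522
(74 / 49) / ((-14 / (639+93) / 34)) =-920856 / 343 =-2684.71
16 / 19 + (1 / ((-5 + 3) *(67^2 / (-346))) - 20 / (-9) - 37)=-26020084 / 767619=-33.90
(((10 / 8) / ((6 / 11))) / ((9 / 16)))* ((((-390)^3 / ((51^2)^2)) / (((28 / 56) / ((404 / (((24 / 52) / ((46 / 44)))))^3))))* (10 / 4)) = -3025364785970300150000 / 22101911667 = -136882493765.80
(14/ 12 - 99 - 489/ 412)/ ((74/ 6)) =-122389/ 15244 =-8.03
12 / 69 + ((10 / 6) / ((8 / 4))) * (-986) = -56683 / 69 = -821.49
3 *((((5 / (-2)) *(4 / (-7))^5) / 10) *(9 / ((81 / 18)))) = 0.09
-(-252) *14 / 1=3528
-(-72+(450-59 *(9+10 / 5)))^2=-73441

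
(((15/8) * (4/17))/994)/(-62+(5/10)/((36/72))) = -15/2061556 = -0.00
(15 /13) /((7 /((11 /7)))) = 165 /637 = 0.26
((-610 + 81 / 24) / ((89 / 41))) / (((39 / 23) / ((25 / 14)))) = -114409475 / 388752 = -294.30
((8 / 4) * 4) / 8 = 1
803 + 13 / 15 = 12058 / 15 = 803.87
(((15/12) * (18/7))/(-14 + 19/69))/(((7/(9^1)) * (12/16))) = -18630/46403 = -0.40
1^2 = 1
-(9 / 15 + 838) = -4193 / 5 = -838.60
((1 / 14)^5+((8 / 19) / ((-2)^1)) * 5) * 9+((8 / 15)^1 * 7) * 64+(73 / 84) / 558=9812926506191 / 42765075360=229.46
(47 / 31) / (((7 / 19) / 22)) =19646 / 217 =90.53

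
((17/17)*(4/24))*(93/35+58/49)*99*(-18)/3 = -93159/245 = -380.24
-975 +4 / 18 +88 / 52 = -973.09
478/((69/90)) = 14340/23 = 623.48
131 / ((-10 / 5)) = -131 / 2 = -65.50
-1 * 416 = -416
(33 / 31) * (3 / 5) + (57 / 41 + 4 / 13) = 193042 / 82615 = 2.34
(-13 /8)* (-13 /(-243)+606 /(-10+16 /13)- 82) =4533139 /18468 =245.46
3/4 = 0.75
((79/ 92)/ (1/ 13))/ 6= 1027/ 552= 1.86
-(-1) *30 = 30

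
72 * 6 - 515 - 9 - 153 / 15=-511 / 5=-102.20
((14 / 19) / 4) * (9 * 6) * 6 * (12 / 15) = 4536 / 95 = 47.75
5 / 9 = 0.56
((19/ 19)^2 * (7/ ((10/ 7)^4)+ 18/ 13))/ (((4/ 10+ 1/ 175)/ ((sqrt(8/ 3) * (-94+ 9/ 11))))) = -114366917 * sqrt(6)/ 243672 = -1149.66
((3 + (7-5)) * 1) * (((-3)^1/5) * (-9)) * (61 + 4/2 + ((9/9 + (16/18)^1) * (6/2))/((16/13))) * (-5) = -146025/16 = -9126.56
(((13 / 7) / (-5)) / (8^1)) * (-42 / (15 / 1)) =13 / 100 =0.13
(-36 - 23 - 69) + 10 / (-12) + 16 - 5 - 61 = -1073 / 6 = -178.83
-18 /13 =-1.38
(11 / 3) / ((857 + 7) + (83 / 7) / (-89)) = 6853 / 1614567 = 0.00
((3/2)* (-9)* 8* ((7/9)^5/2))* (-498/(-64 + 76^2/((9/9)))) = 199283/148716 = 1.34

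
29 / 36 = 0.81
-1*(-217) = 217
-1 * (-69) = 69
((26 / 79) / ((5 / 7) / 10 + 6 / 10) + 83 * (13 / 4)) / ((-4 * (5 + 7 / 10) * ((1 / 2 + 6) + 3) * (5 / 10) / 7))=-46825415 / 2680786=-17.47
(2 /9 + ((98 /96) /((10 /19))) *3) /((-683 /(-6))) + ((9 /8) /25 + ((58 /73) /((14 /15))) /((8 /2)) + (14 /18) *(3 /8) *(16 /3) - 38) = -45399893159 /1256446800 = -36.13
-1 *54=-54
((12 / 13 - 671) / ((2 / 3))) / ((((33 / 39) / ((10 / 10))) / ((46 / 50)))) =-601059 / 550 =-1092.83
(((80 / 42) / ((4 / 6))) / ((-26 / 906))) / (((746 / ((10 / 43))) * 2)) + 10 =9.98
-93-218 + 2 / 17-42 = -5999 / 17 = -352.88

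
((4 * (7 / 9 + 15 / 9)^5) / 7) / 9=20614528 / 3720087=5.54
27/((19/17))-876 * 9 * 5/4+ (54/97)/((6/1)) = -18118071/1843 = -9830.75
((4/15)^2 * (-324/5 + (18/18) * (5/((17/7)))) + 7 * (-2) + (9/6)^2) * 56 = -17362618/19125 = -907.85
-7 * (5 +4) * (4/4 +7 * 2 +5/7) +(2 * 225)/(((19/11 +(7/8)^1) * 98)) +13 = -10943117/11221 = -975.24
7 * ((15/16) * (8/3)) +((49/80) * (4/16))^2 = 1794401/102400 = 17.52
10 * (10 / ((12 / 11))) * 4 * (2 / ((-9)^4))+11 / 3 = 74371 / 19683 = 3.78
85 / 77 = 1.10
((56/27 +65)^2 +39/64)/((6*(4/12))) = 209930575/93312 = 2249.77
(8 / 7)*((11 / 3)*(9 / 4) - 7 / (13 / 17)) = -94 / 91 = -1.03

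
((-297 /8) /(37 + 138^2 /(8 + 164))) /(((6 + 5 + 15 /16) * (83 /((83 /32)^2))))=-1059993 /621174784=-0.00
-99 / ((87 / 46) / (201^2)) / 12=-10221453 / 58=-176231.95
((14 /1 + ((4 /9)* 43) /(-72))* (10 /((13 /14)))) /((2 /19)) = 1479625 /1053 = 1405.15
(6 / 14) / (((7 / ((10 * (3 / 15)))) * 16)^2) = 3 / 21952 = 0.00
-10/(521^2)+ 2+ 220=60259892/271441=222.00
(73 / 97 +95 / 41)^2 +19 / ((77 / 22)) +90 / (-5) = -348607704 / 110715703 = -3.15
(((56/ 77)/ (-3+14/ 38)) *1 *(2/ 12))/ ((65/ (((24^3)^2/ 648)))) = -3735552/ 17875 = -208.98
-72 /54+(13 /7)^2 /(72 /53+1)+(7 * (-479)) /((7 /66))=-580904879 /18375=-31613.87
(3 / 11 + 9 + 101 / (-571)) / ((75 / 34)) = 1942454 / 471075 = 4.12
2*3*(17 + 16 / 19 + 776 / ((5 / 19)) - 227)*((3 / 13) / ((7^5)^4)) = 4684788 / 98543448877550821235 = 0.00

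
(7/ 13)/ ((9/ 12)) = 28/ 39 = 0.72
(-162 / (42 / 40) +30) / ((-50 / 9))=783 / 35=22.37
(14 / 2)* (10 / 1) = 70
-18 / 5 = -3.60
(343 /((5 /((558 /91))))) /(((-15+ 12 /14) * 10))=-10633 /3575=-2.97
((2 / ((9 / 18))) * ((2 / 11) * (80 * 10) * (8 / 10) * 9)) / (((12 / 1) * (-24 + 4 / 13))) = -12480 / 847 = -14.73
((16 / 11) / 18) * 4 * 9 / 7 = 32 / 77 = 0.42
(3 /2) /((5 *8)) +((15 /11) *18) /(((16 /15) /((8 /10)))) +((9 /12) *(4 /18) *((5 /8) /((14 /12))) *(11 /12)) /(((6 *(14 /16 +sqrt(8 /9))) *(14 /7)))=55 *sqrt(2) /1491 +574759 /31240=18.45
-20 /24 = -5 /6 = -0.83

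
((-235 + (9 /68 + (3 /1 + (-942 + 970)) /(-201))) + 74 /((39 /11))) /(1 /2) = -12683681 /29614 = -428.30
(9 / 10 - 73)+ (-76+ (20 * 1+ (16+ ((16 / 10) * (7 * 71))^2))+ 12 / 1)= 31612147 / 50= 632242.94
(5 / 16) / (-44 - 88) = -0.00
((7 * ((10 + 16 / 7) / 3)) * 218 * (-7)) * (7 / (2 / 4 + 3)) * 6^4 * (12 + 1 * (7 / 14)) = -1417348800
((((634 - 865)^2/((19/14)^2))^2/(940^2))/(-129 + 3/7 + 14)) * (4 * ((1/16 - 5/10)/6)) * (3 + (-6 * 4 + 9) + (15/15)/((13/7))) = -27.72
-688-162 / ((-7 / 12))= -2872 / 7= -410.29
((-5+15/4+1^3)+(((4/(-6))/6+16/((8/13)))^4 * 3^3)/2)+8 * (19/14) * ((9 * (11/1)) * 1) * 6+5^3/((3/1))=41306299061/6804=6070884.64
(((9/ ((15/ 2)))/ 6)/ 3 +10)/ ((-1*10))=-151/ 150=-1.01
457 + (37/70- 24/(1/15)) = 6827/70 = 97.53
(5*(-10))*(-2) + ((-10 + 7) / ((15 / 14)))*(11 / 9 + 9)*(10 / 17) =12724 / 153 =83.16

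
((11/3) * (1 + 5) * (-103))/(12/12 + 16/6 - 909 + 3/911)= 2.50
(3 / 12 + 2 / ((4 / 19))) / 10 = 39 / 40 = 0.98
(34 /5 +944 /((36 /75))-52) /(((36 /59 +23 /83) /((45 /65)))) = 423424002 /282425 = 1499.24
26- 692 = -666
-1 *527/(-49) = 10.76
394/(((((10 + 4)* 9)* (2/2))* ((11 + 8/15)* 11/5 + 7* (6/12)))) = 9850/90951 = 0.11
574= 574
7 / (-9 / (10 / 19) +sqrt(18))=-1330 / 3049-700 * sqrt(2) / 9147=-0.54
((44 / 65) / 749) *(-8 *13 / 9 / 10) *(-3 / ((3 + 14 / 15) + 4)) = 176 / 445655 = 0.00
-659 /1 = -659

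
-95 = -95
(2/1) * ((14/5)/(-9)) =-28/45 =-0.62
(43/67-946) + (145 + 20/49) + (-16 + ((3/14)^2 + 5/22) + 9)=-116526085/144452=-806.68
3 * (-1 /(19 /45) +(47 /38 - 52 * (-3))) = 17655 /38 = 464.61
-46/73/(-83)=46/6059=0.01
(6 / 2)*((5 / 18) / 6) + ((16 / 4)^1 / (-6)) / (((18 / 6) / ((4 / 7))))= 1 / 84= 0.01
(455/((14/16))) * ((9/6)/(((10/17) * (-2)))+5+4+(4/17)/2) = 4078.18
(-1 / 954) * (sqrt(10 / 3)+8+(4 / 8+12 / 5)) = -109 / 9540 - sqrt(30) / 2862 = -0.01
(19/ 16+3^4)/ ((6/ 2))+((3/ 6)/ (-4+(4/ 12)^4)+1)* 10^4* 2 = 17519.66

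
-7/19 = -0.37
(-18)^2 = 324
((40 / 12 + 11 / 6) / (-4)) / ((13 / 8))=-31 / 39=-0.79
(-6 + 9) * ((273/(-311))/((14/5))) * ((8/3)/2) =-390/311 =-1.25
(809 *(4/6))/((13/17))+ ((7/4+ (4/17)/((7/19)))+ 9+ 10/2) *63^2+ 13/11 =1918147607/29172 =65753.04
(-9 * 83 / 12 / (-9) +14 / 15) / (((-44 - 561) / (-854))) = 67039 / 6050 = 11.08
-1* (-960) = 960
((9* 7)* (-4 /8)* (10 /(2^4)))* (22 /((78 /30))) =-17325 /104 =-166.59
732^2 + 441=536265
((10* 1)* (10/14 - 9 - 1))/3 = -650/21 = -30.95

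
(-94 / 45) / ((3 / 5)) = -94 / 27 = -3.48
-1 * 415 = -415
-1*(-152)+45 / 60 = 611 / 4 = 152.75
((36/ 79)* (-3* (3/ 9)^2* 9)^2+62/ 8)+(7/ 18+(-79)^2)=17784215/ 2844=6253.24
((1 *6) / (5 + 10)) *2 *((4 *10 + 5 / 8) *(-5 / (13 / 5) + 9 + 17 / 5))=681 / 2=340.50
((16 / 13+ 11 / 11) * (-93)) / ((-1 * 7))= 2697 / 91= 29.64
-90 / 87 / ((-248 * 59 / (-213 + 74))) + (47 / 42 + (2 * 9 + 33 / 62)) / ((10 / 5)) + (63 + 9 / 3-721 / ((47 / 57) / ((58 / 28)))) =-363413441243 / 209405868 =-1735.45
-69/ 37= -1.86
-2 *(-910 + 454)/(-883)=-912/883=-1.03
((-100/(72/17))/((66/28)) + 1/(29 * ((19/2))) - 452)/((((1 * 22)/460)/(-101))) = 1756352352250/1800117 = 975687.89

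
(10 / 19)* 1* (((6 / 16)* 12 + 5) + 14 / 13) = 1375 / 247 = 5.57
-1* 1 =-1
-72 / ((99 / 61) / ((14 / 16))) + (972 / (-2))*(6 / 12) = -281.82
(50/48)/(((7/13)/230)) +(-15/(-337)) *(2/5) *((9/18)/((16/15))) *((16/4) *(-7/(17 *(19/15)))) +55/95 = 1018375124/2285871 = 445.51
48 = 48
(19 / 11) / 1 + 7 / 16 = 381 / 176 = 2.16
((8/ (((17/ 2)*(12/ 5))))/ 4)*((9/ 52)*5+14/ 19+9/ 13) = 11335/ 50388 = 0.22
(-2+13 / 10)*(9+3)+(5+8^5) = 163823 / 5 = 32764.60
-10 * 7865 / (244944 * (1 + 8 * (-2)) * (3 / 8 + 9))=1573 / 688905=0.00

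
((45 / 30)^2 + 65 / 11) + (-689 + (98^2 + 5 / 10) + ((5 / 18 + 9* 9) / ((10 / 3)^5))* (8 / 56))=19632112073 / 2200000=8923.69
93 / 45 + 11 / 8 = 3.44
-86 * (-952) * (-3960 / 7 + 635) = 5672560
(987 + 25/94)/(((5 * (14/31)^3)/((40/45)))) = 2764694173/1450890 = 1905.52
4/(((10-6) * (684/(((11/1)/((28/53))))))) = 583/19152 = 0.03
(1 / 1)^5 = 1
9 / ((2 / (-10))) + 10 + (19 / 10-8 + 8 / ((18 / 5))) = -3499 / 90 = -38.88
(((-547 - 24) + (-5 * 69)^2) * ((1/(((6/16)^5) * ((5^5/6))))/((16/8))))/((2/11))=21348253696/253125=84338.78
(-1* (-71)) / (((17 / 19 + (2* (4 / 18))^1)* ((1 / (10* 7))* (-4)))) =-424935 / 458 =-927.81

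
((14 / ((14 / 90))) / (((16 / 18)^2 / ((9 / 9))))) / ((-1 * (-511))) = 0.22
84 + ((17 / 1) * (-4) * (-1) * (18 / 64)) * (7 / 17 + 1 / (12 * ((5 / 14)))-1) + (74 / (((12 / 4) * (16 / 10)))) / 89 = 1652959 / 21360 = 77.39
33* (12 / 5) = 396 / 5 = 79.20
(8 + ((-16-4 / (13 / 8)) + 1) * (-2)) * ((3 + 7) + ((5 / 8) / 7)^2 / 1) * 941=8239786515 / 20384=404228.15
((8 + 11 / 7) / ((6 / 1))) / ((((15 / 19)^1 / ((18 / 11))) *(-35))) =-1273 / 13475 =-0.09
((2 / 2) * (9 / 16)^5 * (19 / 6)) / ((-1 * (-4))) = 373977 / 8388608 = 0.04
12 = 12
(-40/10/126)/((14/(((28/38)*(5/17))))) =-10/20349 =-0.00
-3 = -3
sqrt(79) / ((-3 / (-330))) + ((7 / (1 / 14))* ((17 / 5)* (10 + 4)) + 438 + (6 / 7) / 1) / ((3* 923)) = 178628 / 96915 + 110* sqrt(79) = 979.54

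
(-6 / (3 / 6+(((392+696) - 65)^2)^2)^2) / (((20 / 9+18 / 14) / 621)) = -938952 / 1060369762043104526086064069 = -0.00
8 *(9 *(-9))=-648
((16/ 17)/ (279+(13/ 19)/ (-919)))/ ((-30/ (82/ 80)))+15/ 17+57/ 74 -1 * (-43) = 5130975327794/ 114909006525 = 44.65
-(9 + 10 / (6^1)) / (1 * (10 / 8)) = -128 / 15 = -8.53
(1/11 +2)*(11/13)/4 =23/52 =0.44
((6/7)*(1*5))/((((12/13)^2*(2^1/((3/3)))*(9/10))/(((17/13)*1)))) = 5525/1512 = 3.65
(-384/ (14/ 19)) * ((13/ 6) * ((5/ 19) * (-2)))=4160/ 7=594.29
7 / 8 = 0.88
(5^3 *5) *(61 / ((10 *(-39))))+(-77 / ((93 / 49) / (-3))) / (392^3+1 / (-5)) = -608476591215 / 6224416406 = -97.76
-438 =-438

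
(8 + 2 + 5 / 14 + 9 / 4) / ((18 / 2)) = 353 / 252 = 1.40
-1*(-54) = 54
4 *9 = 36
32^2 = 1024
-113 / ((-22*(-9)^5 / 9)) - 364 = -52540601 / 144342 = -364.00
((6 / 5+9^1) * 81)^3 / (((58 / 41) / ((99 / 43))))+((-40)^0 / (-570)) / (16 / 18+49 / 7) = 193004124620282628 / 210275375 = 917863656.74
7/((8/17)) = 14.88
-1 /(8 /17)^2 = -289 /64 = -4.52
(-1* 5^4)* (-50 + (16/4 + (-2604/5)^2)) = -169491650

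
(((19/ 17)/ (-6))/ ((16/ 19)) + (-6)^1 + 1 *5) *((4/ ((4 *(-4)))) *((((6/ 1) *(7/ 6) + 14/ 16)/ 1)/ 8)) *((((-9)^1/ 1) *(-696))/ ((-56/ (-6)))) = 14044671/ 69632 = 201.70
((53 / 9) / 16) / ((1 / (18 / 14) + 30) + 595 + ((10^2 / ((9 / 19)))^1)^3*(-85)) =-4293 / 9328232700928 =-0.00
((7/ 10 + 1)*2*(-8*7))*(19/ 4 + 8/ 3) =-21182/ 15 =-1412.13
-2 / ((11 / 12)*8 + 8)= -3 / 23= -0.13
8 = 8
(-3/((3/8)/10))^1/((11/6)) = -480/11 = -43.64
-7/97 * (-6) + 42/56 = 459/388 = 1.18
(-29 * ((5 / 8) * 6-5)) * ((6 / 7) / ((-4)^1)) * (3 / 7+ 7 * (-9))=95265 / 196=486.05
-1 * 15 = -15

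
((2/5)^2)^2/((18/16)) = 128/5625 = 0.02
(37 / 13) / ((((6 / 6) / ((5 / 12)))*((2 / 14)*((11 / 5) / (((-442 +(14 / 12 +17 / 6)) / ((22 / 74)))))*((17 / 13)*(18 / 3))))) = -17488975 / 24684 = -708.51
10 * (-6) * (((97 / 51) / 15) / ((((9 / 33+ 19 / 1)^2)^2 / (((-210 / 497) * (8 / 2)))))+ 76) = -347428602383275 / 76190484536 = -4560.00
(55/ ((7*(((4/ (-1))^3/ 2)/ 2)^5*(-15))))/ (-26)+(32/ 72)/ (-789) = -0.00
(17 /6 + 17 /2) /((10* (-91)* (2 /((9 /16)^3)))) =-4131 /3727360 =-0.00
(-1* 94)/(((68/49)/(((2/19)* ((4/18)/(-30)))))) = 2303/43605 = 0.05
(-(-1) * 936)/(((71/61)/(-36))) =-2055456/71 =-28950.08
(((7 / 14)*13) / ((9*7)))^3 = 2197 / 2000376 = 0.00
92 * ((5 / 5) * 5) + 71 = 531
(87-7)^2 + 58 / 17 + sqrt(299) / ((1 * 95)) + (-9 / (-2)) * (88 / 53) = sqrt(299) / 95 + 5776206 / 901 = 6411.07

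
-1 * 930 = -930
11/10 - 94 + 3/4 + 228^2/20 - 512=39901/20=1995.05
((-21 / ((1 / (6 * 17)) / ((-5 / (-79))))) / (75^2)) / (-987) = 34 / 1392375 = 0.00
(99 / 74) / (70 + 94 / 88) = 2178 / 115699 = 0.02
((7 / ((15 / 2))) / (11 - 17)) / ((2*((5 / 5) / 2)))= -0.16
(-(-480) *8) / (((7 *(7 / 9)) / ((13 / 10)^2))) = 292032 / 245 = 1191.97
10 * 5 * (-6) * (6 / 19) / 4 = -450 / 19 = -23.68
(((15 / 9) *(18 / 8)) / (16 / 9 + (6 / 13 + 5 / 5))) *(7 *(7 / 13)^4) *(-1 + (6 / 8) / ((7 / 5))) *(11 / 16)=-3565485 / 16397056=-0.22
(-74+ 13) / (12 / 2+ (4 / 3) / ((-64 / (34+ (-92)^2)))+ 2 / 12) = 488 / 1367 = 0.36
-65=-65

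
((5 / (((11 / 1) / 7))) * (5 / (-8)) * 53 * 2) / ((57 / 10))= -46375 / 1254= -36.98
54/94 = 0.57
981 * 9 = 8829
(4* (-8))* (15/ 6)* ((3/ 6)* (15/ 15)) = -40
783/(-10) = -78.30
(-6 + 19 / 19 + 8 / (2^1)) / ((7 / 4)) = -0.57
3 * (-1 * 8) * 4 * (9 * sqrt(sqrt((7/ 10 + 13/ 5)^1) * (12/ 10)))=-864 * 110^(1/ 4) * 3^(3/ 4)/ 5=-1275.65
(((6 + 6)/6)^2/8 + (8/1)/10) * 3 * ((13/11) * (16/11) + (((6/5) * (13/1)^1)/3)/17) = 406107/51425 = 7.90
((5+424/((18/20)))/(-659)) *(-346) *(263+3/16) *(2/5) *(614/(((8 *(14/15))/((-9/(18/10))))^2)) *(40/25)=23958551349625/2066624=11593086.77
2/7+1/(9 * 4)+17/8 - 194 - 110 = -151987/504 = -301.56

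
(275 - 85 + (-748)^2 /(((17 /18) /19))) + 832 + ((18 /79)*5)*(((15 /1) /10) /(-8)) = 7114377097 /632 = 11256925.79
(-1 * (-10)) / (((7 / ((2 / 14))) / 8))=1.63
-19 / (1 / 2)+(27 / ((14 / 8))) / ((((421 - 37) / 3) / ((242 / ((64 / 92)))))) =7045 / 1792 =3.93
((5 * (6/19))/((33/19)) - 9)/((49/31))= -2759/539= -5.12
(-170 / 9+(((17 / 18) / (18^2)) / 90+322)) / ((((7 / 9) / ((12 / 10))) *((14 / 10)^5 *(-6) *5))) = -3977424425 / 1372257936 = -2.90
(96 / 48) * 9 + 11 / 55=91 / 5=18.20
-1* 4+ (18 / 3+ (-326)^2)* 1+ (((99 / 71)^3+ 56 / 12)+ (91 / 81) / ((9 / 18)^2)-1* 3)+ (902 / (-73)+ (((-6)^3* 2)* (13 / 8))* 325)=-257928469386394 / 2116327743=-121875.48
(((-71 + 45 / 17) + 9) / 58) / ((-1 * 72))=1009 / 70992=0.01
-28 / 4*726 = -5082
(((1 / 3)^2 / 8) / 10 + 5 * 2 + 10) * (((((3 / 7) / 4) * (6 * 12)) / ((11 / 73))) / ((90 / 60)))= 682.64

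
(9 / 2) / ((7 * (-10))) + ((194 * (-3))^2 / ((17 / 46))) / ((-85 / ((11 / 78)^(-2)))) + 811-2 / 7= -378619661747 / 699380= -541364.73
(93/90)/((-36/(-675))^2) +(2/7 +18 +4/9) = 770135/2016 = 382.01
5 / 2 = 2.50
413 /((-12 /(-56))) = 5782 /3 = 1927.33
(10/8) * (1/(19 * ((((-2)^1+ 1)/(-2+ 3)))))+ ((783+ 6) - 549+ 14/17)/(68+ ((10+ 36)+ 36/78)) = 489799/240312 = 2.04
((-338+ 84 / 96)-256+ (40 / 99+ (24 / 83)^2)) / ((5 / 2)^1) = -3233481523 / 13640220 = -237.05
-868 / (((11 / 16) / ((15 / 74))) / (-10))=1041600 / 407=2559.21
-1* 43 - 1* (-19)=-24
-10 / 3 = -3.33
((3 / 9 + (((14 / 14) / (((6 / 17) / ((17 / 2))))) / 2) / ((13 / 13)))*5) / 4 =495 / 32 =15.47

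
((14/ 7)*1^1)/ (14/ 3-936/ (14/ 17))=-21/ 11885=-0.00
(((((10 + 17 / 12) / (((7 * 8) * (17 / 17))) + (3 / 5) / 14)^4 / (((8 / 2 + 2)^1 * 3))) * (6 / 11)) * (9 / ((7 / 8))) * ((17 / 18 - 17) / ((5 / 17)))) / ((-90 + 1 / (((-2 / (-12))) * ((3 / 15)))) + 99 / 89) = 206516565088761817 / 192882693530419200000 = 0.00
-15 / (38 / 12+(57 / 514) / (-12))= -18504 / 3895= -4.75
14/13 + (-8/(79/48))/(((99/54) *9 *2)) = 10502/11297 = 0.93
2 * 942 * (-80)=-150720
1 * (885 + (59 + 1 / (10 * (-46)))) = 434239 / 460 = 944.00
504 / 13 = 38.77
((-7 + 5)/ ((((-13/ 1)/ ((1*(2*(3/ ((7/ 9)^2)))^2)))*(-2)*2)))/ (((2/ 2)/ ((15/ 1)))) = -1771470/ 31213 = -56.75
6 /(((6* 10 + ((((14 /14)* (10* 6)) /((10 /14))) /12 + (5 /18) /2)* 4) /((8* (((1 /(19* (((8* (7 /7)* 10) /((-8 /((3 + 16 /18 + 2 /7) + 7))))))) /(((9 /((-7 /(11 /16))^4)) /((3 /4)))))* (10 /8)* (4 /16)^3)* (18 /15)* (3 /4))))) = -49009212 /12193976465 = -0.00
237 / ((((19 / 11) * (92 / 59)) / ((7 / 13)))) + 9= 1281207 / 22724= 56.38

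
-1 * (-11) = 11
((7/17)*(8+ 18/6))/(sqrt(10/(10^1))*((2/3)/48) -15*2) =-5544/36703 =-0.15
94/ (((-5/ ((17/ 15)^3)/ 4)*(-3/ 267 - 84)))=164408632/ 126174375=1.30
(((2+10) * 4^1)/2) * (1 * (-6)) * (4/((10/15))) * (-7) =6048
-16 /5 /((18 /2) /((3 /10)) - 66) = 4 /45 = 0.09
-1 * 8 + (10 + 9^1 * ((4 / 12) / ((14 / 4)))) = 2.86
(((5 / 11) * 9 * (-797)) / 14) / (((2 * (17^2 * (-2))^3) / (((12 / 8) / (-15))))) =-7173 / 118949940032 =-0.00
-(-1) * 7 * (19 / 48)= 133 / 48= 2.77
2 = 2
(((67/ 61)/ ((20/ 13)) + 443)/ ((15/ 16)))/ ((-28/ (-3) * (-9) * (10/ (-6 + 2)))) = 154666/ 68625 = 2.25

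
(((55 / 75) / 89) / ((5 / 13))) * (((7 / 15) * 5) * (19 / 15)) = 19019 / 300375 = 0.06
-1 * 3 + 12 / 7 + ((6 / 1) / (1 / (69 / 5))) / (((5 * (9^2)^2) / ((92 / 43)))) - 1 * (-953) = 951.72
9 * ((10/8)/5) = 9/4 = 2.25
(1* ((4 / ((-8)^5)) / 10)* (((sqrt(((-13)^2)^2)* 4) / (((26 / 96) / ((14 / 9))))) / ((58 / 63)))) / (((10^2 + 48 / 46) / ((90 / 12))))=-0.00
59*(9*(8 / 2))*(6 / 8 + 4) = 10089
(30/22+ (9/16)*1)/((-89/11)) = -339/1424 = -0.24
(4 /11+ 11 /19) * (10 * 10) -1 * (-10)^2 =-1200 /209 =-5.74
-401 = -401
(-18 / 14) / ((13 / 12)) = -108 / 91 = -1.19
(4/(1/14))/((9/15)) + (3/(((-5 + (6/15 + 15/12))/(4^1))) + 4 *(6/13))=239344/2613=91.60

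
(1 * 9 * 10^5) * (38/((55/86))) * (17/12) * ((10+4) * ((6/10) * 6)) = 42000336000/11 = 3818212363.64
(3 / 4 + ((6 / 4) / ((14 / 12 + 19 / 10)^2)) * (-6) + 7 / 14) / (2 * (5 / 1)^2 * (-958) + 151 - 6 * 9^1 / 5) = -775 / 126324671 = -0.00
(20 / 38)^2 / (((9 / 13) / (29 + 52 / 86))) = 87100 / 7353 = 11.85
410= 410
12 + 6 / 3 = 14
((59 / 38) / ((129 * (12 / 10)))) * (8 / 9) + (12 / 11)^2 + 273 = 2195625719 / 8007417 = 274.20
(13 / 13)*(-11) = -11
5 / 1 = 5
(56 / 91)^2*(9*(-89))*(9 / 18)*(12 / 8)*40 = -1537920 / 169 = -9100.12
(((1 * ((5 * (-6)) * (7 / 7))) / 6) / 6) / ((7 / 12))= -10 / 7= -1.43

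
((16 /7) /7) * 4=64 /49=1.31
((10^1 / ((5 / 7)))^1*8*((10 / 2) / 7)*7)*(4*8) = 17920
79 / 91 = 0.87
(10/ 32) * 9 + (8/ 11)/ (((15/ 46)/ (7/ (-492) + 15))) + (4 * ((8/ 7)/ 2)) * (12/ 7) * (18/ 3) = 950627659/ 15911280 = 59.75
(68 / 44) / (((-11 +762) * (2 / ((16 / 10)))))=68 / 41305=0.00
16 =16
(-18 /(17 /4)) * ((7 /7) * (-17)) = 72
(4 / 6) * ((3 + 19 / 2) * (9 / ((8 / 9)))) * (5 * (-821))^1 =-2770875 / 8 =-346359.38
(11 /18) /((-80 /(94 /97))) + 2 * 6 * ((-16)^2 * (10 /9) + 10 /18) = 3419.99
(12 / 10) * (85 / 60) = 17 / 10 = 1.70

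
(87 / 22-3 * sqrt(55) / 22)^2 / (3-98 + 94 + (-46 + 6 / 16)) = -16128 / 45133 + 1044 * sqrt(55) / 45133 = -0.19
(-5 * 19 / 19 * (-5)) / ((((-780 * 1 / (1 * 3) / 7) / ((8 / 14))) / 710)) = -3550 / 13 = -273.08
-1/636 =-0.00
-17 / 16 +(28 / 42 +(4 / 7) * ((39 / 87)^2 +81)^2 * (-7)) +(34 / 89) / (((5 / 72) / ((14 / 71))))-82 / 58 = -28290833986507409 / 1072634073360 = -26375.10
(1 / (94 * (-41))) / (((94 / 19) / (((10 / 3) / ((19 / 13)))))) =-65 / 543414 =-0.00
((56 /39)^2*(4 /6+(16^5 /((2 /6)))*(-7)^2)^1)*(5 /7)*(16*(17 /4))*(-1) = -70436121781760 /4563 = -15436362433.00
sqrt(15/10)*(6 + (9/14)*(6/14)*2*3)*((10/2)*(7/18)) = 625*sqrt(6)/84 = 18.23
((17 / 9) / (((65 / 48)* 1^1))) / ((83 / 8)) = 2176 / 16185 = 0.13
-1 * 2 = -2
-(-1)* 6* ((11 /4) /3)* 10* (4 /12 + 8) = 1375 /3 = 458.33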